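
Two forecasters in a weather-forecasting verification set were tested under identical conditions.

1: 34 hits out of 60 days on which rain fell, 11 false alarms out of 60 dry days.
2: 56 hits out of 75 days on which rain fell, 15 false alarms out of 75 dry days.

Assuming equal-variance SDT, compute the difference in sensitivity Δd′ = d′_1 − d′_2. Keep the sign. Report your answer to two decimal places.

Δd′ = -0.44

1: z(0.5667) = 0.168, z(0.1833) = -0.903, d' = 1.071
2: z(0.7467) = 0.664, z(0.2000) = -0.842, d' = 1.506
Δd' = d'_1 − d'_2 = 1.071 − 1.506 = -0.435
2 has the higher sensitivity.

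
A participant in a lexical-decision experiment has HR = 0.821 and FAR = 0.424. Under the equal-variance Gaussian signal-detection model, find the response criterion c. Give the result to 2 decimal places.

c = -0.36

z(H) = z(0.821) = 0.919
z(FA) = z(0.424) = -0.192
c = −½·[z(H) + z(FA)] = −0.5 × (0.919 + (-0.192)) = -0.3635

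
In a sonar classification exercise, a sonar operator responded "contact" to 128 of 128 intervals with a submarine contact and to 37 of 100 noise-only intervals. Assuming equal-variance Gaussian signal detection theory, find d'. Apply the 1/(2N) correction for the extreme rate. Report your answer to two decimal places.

d' = 2.99

The hit rate is 128/128 = 1, so apply the 1/(2N) correction: H → 1 − 1/(2·128) = 0.99609.
z(H) = z(0.99609) = 2.660
z(FA) = z(0.37000) = -0.332
d' = 2.660 − (-0.332) = 2.992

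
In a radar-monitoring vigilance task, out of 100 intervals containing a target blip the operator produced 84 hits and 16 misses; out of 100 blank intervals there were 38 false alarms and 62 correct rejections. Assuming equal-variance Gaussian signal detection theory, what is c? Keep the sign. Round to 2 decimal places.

c = -0.34

H = 84/100 = 0.8400
FA = 38/100 = 0.3800
z(H) = 0.9945
z(FA) = -0.3055
c = −½·[z(H) + z(FA)] = −0.5 × (0.9945 + (-0.3055)) = -0.3445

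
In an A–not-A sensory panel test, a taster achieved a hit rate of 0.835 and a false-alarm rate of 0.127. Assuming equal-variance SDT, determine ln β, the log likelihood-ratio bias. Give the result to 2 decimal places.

ln β = 0.18

z(H) = 0.974
z(FA) = -1.141
ln β = −½·[z(H)² − z(FA)²] = −0.5 × (0.949 − 1.302) = 0.1765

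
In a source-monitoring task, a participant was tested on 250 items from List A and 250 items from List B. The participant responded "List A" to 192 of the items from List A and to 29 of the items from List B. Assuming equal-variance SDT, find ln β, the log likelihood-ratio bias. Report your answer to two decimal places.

ln β = 0.45

H = 192/250 = 0.7680
FA = 29/250 = 0.1160
z(H) = 0.732
z(FA) = -1.195
ln β = −½·[z(H)² − z(FA)²] = −0.5 × (0.536 − 1.428) = 0.446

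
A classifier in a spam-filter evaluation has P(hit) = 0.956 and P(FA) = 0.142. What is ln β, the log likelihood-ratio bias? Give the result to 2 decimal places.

ln β = -0.88

Φ⁻¹(H) = 1.706
Φ⁻¹(FA) = -1.071
ln β = −½·[z(H)² − z(FA)²] = −0.5 × (2.910 − 1.147) = -0.8815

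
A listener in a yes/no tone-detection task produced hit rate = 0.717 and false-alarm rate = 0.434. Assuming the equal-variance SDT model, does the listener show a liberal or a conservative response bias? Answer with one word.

liberal

z(H) = 0.574, z(FA) = -0.166
c = −½·(z(H) + z(FA)) = -0.204
c < 0 → liberal criterion (biased toward responding “yes”).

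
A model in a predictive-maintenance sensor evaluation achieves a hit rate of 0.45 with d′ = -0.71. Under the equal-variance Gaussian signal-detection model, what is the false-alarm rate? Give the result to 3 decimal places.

z(hit rate) = z(0.45) = -0.1257
z(FA) = z(H) − d' = -0.1257 − (-0.71) = 0.5843
false-alarm rate = Φ(0.5843) = 0.7205

false-alarm rate = 0.721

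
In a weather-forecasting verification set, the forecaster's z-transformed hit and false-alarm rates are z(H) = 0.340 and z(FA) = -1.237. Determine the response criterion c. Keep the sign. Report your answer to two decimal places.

c = 0.45

c = −½·[z(H) + z(FA)] = −½·(0.340 + (-1.237)) = 0.4485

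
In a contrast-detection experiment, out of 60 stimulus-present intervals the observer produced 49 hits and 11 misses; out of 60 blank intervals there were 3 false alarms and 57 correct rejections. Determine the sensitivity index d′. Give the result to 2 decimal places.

H = 49/60 = 0.8167
FA = 3/60 = 0.0500
Φ⁻¹(H) = Φ⁻¹(0.8167) = 0.903
Φ⁻¹(FA) = Φ⁻¹(0.0500) = -1.645
d' = z(H) − z(FA) = 0.903 − (-1.645) = 2.548

d′ = 2.55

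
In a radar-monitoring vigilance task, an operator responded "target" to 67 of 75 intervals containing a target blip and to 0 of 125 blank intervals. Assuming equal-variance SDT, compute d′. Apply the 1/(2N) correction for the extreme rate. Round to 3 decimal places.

d′ = 3.897

The false-alarm rate is 0/125 = 0, so apply the 1/(2N) correction: FA → 1/(2·125) = 0.00400.
z(H) = z(0.89333) = 1.2444
z(FA) = z(0.00400) = -2.6521
d' = 1.2444 − (-2.6521) = 3.8965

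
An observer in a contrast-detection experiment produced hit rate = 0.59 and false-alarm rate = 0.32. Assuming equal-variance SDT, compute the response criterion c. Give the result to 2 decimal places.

Φ⁻¹(H) = Φ⁻¹(0.59) = 0.228
Φ⁻¹(FA) = Φ⁻¹(0.32) = -0.468
c = −½·[z(H) + z(FA)] = −0.5 × (0.228 + (-0.468)) = 0.120
c > 0: the observer has a conservative response bias.

c = 0.12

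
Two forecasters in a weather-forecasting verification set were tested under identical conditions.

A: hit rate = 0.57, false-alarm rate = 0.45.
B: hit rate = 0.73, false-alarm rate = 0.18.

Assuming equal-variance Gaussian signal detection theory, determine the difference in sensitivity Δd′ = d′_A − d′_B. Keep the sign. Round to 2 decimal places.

Δd′ = -1.23

A: z(0.57) = 0.176, z(0.45) = -0.126, d' = 0.302
B: z(0.73) = 0.613, z(0.18) = -0.915, d' = 1.528
Δd' = d'_A − d'_B = 0.302 − 1.528 = -1.226
B has the higher sensitivity.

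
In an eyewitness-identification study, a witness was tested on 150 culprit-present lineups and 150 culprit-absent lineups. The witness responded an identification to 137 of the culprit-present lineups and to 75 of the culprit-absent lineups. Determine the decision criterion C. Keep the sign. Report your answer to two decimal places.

H = 137/150 = 0.9133
FA = 75/150 = 0.5000
z(H) = z(0.9133) = 1.3614
z(FA) = z(0.5000) = 0.0000
c = −½·[z(H) + z(FA)] = −0.5 × (1.3614 + 0.0000) = -0.6807
c < 0: the witness has a liberal response bias.

C = -0.68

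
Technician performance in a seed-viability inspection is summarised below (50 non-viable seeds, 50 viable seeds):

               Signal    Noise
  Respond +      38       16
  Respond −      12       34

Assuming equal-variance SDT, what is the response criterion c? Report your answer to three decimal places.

c = -0.119

H = 38/50 = 0.7600
FA = 16/50 = 0.3200
Φ⁻¹(H) = Φ⁻¹(0.7600) = 0.7063
Φ⁻¹(FA) = Φ⁻¹(0.3200) = -0.4677
c = −½·[z(H) + z(FA)] = −0.5 × (0.7063 + (-0.4677)) = -0.1193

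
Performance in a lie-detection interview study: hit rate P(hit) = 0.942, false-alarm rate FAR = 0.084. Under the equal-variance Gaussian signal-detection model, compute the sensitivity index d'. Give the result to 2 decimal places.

d' = 2.95

Φ⁻¹(H) = 1.5718
Φ⁻¹(FA) = -1.3787
d' = z(H) − z(FA) = 1.5718 − (-1.3787) = 2.9505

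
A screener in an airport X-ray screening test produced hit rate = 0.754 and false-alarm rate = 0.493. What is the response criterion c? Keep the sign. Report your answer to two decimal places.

Φ⁻¹(H) = Φ⁻¹(0.754) = 0.687
Φ⁻¹(FA) = Φ⁻¹(0.493) = -0.018
c = −½·[z(H) + z(FA)] = −0.5 × (0.687 + (-0.018)) = -0.3345

c = -0.33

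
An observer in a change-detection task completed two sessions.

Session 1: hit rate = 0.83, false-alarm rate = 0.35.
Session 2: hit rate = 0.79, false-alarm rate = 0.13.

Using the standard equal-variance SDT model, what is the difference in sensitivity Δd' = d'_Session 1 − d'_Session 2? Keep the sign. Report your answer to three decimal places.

Session 1: z(0.83) = 0.9542, z(0.35) = -0.3853, d' = 1.3395
Session 2: z(0.79) = 0.8064, z(0.13) = -1.1264, d' = 1.9328
Δd' = d'_Session 1 − d'_Session 2 = 1.3395 − 1.9328 = -0.5933
Session 2 has the higher sensitivity.

Δd' = -0.593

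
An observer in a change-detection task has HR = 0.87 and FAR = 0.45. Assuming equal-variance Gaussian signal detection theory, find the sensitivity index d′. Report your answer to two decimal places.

Φ⁻¹(0.87) = 1.126, Φ⁻¹(0.45) = -0.126
d' = z(H) − z(FA) = 1.126 − (-0.126) = 1.252

d′ = 1.25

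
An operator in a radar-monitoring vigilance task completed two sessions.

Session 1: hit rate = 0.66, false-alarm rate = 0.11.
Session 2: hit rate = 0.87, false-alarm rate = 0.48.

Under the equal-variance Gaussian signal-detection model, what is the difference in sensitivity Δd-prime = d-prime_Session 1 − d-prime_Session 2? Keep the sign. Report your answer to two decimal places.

Δd-prime = 0.46

Session 1: z(0.66) = 0.412, z(0.11) = -1.227, d' = 1.639
Session 2: z(0.87) = 1.126, z(0.48) = -0.050, d' = 1.176
Δd' = d'_Session 1 − d'_Session 2 = 1.639 − 1.176 = 0.463
Session 1 has the higher sensitivity.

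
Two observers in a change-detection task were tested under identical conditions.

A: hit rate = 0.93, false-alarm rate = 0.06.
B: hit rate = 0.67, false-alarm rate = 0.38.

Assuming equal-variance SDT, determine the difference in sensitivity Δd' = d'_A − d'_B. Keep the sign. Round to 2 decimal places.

A: z(0.93) = 1.476, z(0.06) = -1.555, d' = 3.031
B: z(0.67) = 0.440, z(0.38) = -0.305, d' = 0.745
Δd' = d'_A − d'_B = 3.031 − 0.745 = 2.286
A has the higher sensitivity.

Δd' = 2.29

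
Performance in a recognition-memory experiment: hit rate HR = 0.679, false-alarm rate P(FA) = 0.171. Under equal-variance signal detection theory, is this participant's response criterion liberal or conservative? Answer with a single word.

conservative

z(H) = 0.465, z(FA) = -0.950
c = −½·(z(H) + z(FA)) = 0.2425
c > 0 → conservative criterion (biased toward responding “no”).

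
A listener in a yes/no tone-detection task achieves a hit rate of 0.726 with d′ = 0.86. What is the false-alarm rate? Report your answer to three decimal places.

false-alarm rate = 0.398

z(hit rate) = z(0.726) = 0.6008
z(FA) = z(H) − d' = 0.6008 − 0.86 = -0.2592
false-alarm rate = Φ(-0.2592) = 0.3977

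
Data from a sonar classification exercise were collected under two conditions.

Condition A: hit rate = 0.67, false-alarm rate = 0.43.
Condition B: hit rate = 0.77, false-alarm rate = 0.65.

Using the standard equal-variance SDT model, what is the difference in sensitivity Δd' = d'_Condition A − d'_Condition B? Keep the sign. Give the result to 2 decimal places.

Δd' = 0.26

Condition A: z(0.67) = 0.440, z(0.43) = -0.176, d' = 0.616
Condition B: z(0.77) = 0.739, z(0.65) = 0.385, d' = 0.354
Δd' = d'_Condition A − d'_Condition B = 0.616 − 0.354 = 0.262
Condition A has the higher sensitivity.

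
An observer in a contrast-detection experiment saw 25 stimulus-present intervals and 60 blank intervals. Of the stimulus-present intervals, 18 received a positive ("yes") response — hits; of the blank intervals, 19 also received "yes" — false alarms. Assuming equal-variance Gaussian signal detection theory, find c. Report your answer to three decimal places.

H = 18/25 = 0.7200
FA = 19/60 = 0.3167
Φ⁻¹(H) = Φ⁻¹(0.7200) = 0.5828
Φ⁻¹(FA) = Φ⁻¹(0.3167) = -0.4769
c = −½·[z(H) + z(FA)] = −0.5 × (0.5828 + (-0.4769)) = -0.05295
c < 0: the observer has a liberal response bias.

c = -0.053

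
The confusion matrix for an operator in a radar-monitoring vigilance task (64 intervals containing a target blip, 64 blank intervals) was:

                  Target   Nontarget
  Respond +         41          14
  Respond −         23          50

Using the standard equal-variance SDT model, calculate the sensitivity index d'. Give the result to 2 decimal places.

d' = 1.14

H = 41/64 = 0.6406
FA = 14/64 = 0.2188
Φ⁻¹(H) = 0.3601
Φ⁻¹(FA) = -0.7763
d' = z(H) − z(FA) = 0.3601 − (-0.7763) = 1.1364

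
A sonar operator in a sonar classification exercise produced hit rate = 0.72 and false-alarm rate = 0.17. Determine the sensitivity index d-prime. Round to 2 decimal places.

z(0.72) = 0.5828, z(0.17) = -0.9542
d' = z(H) − z(FA) = 0.5828 − (-0.9542) = 1.5370

d-prime = 1.54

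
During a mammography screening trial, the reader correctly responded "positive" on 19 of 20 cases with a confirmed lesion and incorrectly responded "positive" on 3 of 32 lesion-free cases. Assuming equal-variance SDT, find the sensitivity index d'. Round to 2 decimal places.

H = 19/20 = 0.9500
FA = 3/32 = 0.0938
z(H) = 1.6449
z(FA) = -1.3177
d' = z(H) − z(FA) = 1.6449 − (-1.3177) = 2.9626

d' = 2.96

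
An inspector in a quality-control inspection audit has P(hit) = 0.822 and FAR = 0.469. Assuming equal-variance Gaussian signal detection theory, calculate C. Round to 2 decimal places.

C = -0.42

Φ⁻¹(H) = Φ⁻¹(0.822) = 0.923
Φ⁻¹(FA) = Φ⁻¹(0.469) = -0.078
c = −½·[z(H) + z(FA)] = −0.5 × (0.923 + (-0.078)) = -0.4225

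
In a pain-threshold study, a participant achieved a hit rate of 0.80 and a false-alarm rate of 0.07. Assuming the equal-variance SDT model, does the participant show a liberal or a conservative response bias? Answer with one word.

z(H) = 0.842, z(FA) = -1.476
c = −½·(z(H) + z(FA)) = 0.317
c > 0 → conservative criterion (biased toward responding “no”).

conservative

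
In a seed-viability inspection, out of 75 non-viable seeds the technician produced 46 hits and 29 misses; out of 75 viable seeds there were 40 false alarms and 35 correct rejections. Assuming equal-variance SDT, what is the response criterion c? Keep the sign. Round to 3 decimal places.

H = 46/75 = 0.6133
FA = 40/75 = 0.5333
z(0.6133) = 0.2879, z(0.5333) = 0.0836
c = −½·[z(H) + z(FA)] = −0.5 × (0.2879 + 0.0836) = -0.18575
c < 0: the technician has a liberal response bias.

c = -0.186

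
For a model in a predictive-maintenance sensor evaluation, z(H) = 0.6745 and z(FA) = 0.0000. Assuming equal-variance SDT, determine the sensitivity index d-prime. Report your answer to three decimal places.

d' = z(H) − z(FA) = 0.6745 − 0.0000 = 0.6745

d-prime = 0.675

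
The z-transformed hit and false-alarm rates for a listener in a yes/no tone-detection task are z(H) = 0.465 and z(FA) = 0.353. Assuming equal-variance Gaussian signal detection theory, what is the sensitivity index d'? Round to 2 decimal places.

d' = z(H) − z(FA) = 0.465 − 0.353 = 0.112

d' = 0.11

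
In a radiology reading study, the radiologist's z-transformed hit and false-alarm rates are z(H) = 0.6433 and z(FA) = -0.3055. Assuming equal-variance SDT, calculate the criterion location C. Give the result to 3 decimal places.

c = −½·[z(H) + z(FA)] = −½·(0.6433 + (-0.3055)) = -0.1689
c < 0: the radiologist has a liberal response bias.

C = -0.169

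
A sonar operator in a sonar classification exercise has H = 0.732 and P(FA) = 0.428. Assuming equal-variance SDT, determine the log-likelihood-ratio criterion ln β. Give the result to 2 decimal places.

Φ⁻¹(H) = Φ⁻¹(0.732) = 0.619
Φ⁻¹(FA) = Φ⁻¹(0.428) = -0.181
ln β = −½·[z(H)² − z(FA)²] = −0.5 × (0.383 − 0.033) = -0.175

ln β = -0.18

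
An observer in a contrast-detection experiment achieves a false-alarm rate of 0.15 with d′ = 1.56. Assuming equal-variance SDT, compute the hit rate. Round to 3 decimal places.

z(false-alarm rate) = z(0.15) = -1.0364
z(H) = z(FA) + d' = -1.0364 + 1.56 = 0.5236
hit rate = Φ(0.5236) = 0.6997

hit rate = 0.700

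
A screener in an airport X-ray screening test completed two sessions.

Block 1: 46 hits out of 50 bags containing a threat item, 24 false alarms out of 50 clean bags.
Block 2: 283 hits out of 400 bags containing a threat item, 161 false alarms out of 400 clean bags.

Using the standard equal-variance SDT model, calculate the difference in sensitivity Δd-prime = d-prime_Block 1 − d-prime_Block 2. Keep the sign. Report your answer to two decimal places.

Δd-prime = 0.66

Block 1: z(0.9200) = 1.405, z(0.4800) = -0.050, d' = 1.455
Block 2: z(0.7075) = 0.546, z(0.4025) = -0.247, d' = 0.793
Δd' = d'_Block 1 − d'_Block 2 = 1.455 − 0.793 = 0.662
Block 1 has the higher sensitivity.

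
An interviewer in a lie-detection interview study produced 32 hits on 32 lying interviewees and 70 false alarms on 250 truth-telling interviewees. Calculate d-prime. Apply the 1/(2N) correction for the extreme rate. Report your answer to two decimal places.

d-prime = 2.74

The hit rate is 32/32 = 1, so apply the 1/(2N) correction: H → 1 − 1/(2·32) = 0.98438.
z(H) = z(0.98438) = 2.154
z(FA) = z(0.28000) = -0.583
d' = 2.154 − (-0.583) = 2.737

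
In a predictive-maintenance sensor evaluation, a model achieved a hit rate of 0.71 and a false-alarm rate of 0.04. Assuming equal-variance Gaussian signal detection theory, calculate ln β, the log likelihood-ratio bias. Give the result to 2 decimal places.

ln β = 1.38

Φ⁻¹(0.71) = 0.553, Φ⁻¹(0.04) = -1.751
ln β = −½·[z(H)² − z(FA)²] = −0.5 × (0.306 − 3.066) = 1.380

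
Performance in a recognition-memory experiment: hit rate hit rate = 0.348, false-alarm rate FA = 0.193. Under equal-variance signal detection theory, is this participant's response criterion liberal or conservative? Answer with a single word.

conservative

z(H) = -0.391, z(FA) = -0.867
c = −½·(z(H) + z(FA)) = 0.629
c > 0 → conservative criterion (biased toward responding “no”).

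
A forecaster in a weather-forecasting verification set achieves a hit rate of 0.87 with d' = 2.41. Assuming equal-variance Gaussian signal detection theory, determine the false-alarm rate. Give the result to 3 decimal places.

z(hit rate) = z(0.87) = 1.1264
z(FA) = z(H) − d' = 1.1264 − 2.41 = -1.2836
false-alarm rate = Φ(-1.2836) = 0.0996

false-alarm rate = 0.100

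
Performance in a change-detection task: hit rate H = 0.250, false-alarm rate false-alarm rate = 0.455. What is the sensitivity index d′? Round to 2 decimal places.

d′ = -0.56

Φ⁻¹(H) = Φ⁻¹(0.250) = -0.6745
Φ⁻¹(FA) = Φ⁻¹(0.455) = -0.1130
d' = z(H) − z(FA) = -0.6745 − (-0.1130) = -0.5615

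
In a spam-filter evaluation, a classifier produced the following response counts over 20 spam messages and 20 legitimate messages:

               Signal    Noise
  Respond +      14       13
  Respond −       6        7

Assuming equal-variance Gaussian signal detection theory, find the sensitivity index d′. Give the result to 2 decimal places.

d′ = 0.14

H = 14/20 = 0.7000
FA = 13/20 = 0.6500
Φ⁻¹(H) = 0.5244
Φ⁻¹(FA) = 0.3853
d' = z(H) − z(FA) = 0.5244 − 0.3853 = 0.1391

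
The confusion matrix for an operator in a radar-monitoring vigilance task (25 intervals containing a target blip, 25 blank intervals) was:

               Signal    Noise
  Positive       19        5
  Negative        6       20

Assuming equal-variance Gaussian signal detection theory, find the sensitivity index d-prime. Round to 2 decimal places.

H = 19/25 = 0.7600
FA = 5/25 = 0.2000
z(H) = z(0.7600) = 0.706
z(FA) = z(0.2000) = -0.842
d' = z(H) − z(FA) = 0.706 − (-0.842) = 1.548

d-prime = 1.55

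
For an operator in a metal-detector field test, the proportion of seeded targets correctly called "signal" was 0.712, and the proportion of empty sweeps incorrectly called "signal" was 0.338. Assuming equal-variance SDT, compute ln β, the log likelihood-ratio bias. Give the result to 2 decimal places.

ln β = -0.07

z(H) = z(0.712) = 0.559
z(FA) = z(0.338) = -0.418
ln β = −½·[z(H)² − z(FA)²] = −0.5 × (0.312 − 0.175) = -0.0685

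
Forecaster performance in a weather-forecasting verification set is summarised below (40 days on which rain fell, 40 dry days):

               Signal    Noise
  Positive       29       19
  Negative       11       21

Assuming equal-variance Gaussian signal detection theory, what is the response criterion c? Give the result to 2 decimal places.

H = 29/40 = 0.7250
FA = 19/40 = 0.4750
Φ⁻¹(H) = Φ⁻¹(0.7250) = 0.5978
Φ⁻¹(FA) = Φ⁻¹(0.4750) = -0.0627
c = −½·[z(H) + z(FA)] = −0.5 × (0.5978 + (-0.0627)) = -0.26755
c < 0: the forecaster has a liberal response bias.

c = -0.27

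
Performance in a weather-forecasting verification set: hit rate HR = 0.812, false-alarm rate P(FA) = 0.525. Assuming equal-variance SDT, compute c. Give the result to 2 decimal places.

c = -0.47

Φ⁻¹(0.812) = 0.885, Φ⁻¹(0.525) = 0.063
c = −½·[z(H) + z(FA)] = −0.5 × (0.885 + 0.063) = -0.474
c < 0: the forecaster has a liberal response bias.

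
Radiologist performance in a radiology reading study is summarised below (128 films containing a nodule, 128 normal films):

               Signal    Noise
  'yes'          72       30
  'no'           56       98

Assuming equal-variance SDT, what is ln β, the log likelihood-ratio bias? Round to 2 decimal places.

H = 72/128 = 0.5625
FA = 30/128 = 0.2344
z(H) = z(0.5625) = 0.157
z(FA) = z(0.2344) = -0.724
ln β = −½·[z(H)² − z(FA)²] = −0.5 × (0.025 − 0.524) = 0.2495

ln β = 0.25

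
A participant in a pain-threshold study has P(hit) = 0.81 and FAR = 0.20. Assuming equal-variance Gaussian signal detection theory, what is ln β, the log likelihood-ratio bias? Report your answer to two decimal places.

z(H) = 0.878
z(FA) = -0.842
ln β = −½·[z(H)² − z(FA)²] = −0.5 × (0.771 − 0.709) = -0.031

ln β = -0.03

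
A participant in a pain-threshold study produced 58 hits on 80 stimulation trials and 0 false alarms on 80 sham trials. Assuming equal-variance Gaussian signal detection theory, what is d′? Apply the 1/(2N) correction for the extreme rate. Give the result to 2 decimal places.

The false-alarm rate is 0/80 = 0, so apply the 1/(2N) correction: FA → 1/(2·80) = 0.00625.
z(H) = z(0.72500) = 0.598
z(FA) = z(0.00625) = -2.498
d' = 0.598 − (-2.498) = 3.096

d′ = 3.10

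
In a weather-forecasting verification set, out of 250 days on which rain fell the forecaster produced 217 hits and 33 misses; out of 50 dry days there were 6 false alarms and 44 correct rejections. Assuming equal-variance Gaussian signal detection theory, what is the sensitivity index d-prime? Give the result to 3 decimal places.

d-prime = 2.292

H = 217/250 = 0.8680
FA = 6/50 = 0.1200
Φ⁻¹(H) = 1.1170
Φ⁻¹(FA) = -1.1750
d' = z(H) − z(FA) = 1.1170 − (-1.1750) = 2.2920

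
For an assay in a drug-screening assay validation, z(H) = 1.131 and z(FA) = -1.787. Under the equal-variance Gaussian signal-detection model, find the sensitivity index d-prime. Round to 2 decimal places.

d' = z(H) − z(FA) = 1.131 − (-1.787) = 2.918

d-prime = 2.92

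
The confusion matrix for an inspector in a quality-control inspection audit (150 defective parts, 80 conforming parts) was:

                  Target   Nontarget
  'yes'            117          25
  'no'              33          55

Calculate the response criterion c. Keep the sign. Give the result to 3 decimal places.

c = -0.142

H = 117/150 = 0.7800
FA = 25/80 = 0.3125
Φ⁻¹(H) = Φ⁻¹(0.7800) = 0.7722
Φ⁻¹(FA) = Φ⁻¹(0.3125) = -0.4888
c = −½·[z(H) + z(FA)] = −0.5 × (0.7722 + (-0.4888)) = -0.1417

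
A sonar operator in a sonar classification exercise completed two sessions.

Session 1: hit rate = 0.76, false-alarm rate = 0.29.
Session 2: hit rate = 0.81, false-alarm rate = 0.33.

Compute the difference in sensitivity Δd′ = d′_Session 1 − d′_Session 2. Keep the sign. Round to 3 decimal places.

Δd′ = -0.058

Session 1: z(0.76) = 0.7063, z(0.29) = -0.5534, d' = 1.2597
Session 2: z(0.81) = 0.8779, z(0.33) = -0.4399, d' = 1.3178
Δd' = d'_Session 1 − d'_Session 2 = 1.2597 − 1.3178 = -0.0581
Session 2 has the higher sensitivity.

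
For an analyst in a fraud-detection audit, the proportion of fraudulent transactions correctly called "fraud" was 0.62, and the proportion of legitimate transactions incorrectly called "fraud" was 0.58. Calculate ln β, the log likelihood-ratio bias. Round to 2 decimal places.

z(H) = z(0.62) = 0.305
z(FA) = z(0.58) = 0.202
ln β = −½·[z(H)² − z(FA)²] = −0.5 × (0.093 − 0.041) = -0.026

ln β = -0.03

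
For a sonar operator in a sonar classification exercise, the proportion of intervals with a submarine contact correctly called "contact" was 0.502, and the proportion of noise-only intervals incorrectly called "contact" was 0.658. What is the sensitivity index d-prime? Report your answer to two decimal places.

d-prime = -0.40

z(H) = z(0.502) = 0.0050
z(FA) = z(0.658) = 0.4070
d' = z(H) − z(FA) = 0.0050 − 0.4070 = -0.4020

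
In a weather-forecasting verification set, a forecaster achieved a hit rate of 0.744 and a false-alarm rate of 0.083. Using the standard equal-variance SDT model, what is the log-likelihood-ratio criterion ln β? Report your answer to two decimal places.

ln β = 0.74

z(0.744) = 0.656, z(0.083) = -1.385
ln β = −½·[z(H)² − z(FA)²] = −0.5 × (0.430 − 1.918) = 0.744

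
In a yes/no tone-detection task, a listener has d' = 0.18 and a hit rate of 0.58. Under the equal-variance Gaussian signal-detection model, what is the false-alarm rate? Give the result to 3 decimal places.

false-alarm rate = 0.509

z(hit rate) = z(0.58) = 0.2019
z(FA) = z(H) − d' = 0.2019 − 0.18 = 0.0219
false-alarm rate = Φ(0.0219) = 0.5087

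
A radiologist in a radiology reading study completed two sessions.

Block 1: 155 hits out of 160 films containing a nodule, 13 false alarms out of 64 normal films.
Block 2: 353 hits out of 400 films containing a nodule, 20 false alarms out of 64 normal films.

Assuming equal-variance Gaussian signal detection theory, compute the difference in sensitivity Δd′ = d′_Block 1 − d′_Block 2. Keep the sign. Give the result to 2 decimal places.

Δd′ = 1.02

Block 1: z(0.9688) = 1.863, z(0.2031) = -0.831, d' = 2.694
Block 2: z(0.8825) = 1.188, z(0.3125) = -0.489, d' = 1.677
Δd' = d'_Block 1 − d'_Block 2 = 2.694 − 1.677 = 1.017
Block 1 has the higher sensitivity.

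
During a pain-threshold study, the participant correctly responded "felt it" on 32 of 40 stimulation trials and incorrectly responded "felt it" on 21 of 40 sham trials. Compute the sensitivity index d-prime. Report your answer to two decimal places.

H = 32/40 = 0.8000
FA = 21/40 = 0.5250
z(H) = 0.842
z(FA) = 0.063
d' = z(H) − z(FA) = 0.842 − 0.063 = 0.779

d-prime = 0.78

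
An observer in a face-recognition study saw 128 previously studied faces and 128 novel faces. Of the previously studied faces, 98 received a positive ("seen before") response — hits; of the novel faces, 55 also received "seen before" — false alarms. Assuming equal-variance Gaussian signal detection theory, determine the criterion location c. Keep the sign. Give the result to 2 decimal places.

H = 98/128 = 0.7656
FA = 55/128 = 0.4297
z(0.7656) = 0.7244, z(0.4297) = -0.1771
c = −½·[z(H) + z(FA)] = −0.5 × (0.7244 + (-0.1771)) = -0.27365
c < 0: the observer has a liberal response bias.

c = -0.27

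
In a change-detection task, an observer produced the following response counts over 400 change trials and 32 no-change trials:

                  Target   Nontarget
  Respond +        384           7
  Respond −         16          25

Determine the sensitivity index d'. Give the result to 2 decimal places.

d' = 2.53

H = 384/400 = 0.9600
FA = 7/32 = 0.2188
Φ⁻¹(H) = Φ⁻¹(0.9600) = 1.7507
Φ⁻¹(FA) = Φ⁻¹(0.2188) = -0.7763
d' = z(H) − z(FA) = 1.7507 − (-0.7763) = 2.5270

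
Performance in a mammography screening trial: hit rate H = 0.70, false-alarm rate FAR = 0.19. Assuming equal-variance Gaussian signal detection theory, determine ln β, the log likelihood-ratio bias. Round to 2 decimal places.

Φ⁻¹(0.70) = 0.524, Φ⁻¹(0.19) = -0.878
ln β = −½·[z(H)² − z(FA)²] = −0.5 × (0.275 − 0.771) = 0.248

ln β = 0.25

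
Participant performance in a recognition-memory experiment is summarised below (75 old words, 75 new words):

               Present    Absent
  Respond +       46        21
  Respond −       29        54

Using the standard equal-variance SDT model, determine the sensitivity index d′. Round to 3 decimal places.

d′ = 0.871

H = 46/75 = 0.6133
FA = 21/75 = 0.2800
Φ⁻¹(H) = 0.2879
Φ⁻¹(FA) = -0.5828
d' = z(H) − z(FA) = 0.2879 − (-0.5828) = 0.8707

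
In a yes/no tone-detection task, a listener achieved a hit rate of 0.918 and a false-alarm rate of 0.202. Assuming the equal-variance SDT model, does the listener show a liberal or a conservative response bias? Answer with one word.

liberal

z(H) = 1.392, z(FA) = -0.834
c = −½·(z(H) + z(FA)) = -0.279
c < 0 → liberal criterion (biased toward responding “yes”).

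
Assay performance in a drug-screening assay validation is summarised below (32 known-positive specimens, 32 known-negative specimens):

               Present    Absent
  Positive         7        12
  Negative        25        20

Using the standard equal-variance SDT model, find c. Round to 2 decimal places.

c = 0.55

H = 7/32 = 0.2188
FA = 12/32 = 0.3750
z(H) = -0.776
z(FA) = -0.319
c = −½·[z(H) + z(FA)] = −0.5 × (-0.776 + (-0.319)) = 0.5475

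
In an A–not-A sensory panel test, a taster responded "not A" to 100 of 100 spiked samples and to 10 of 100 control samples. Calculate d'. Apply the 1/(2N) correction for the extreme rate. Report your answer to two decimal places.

d' = 3.86

The hit rate is 100/100 = 1, so apply the 1/(2N) correction: H → 1 − 1/(2·100) = 0.99500.
z(H) = z(0.99500) = 2.576
z(FA) = z(0.10000) = -1.282
d' = 2.576 − (-1.282) = 3.858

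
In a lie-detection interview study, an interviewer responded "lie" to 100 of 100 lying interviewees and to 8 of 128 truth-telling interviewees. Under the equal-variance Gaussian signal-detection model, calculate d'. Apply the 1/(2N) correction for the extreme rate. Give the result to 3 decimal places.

d' = 4.110

The hit rate is 100/100 = 1, so apply the 1/(2N) correction: H → 1 − 1/(2·100) = 0.99500.
z(H) = z(0.99500) = 2.5758
z(FA) = z(0.06250) = -1.5341
d' = 2.5758 − (-1.5341) = 4.1099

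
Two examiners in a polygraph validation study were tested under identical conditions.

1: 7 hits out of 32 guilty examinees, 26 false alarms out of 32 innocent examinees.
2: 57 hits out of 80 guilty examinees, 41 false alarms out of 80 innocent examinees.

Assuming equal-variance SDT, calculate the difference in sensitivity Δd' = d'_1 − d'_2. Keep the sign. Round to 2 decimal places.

1: z(0.2188) = -0.776, z(0.8125) = 0.887, d' = -1.663
2: z(0.7125) = 0.561, z(0.5125) = 0.031, d' = 0.530
Δd' = d'_1 − d'_2 = -1.663 − 0.530 = -2.193
2 has the higher sensitivity.

Δd' = -2.19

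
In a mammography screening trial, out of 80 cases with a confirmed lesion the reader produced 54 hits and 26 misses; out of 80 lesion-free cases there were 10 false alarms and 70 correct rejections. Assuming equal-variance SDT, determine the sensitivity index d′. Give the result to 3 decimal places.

d′ = 1.604

H = 54/80 = 0.6750
FA = 10/80 = 0.1250
Φ⁻¹(H) = Φ⁻¹(0.6750) = 0.4538
Φ⁻¹(FA) = Φ⁻¹(0.1250) = -1.1503
d' = z(H) − z(FA) = 0.4538 − (-1.1503) = 1.6041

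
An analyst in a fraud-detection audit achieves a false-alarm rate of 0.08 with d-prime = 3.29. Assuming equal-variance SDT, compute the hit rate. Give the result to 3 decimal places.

z(false-alarm rate) = z(0.08) = -1.4051
z(H) = z(FA) + d' = -1.4051 + 3.29 = 1.8849
hit rate = Φ(1.8849) = 0.9703

hit rate = 0.970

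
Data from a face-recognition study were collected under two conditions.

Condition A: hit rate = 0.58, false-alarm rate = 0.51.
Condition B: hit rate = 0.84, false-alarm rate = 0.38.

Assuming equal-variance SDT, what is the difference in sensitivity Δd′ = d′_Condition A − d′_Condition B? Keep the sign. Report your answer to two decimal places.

Δd′ = -1.12

Condition A: z(0.58) = 0.202, z(0.51) = 0.025, d' = 0.177
Condition B: z(0.84) = 0.994, z(0.38) = -0.305, d' = 1.299
Δd' = d'_Condition A − d'_Condition B = 0.177 − 1.299 = -1.122
Condition B has the higher sensitivity.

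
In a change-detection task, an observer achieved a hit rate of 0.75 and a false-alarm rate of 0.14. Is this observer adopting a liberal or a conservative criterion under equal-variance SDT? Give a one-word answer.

conservative

z(H) = 0.674, z(FA) = -1.080
c = −½·(z(H) + z(FA)) = 0.203
c > 0 → conservative criterion (biased toward responding “no”).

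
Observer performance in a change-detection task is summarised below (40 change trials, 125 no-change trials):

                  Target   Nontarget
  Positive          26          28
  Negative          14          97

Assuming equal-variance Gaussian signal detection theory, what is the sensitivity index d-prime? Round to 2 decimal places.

H = 26/40 = 0.6500
FA = 28/125 = 0.2240
Φ⁻¹(H) = Φ⁻¹(0.6500) = 0.385
Φ⁻¹(FA) = Φ⁻¹(0.2240) = -0.759
d' = z(H) − z(FA) = 0.385 − (-0.759) = 1.144

d-prime = 1.14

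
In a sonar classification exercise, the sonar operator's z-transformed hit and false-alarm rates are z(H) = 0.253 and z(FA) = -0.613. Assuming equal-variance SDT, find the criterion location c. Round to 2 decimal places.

c = −½·[z(H) + z(FA)] = −½·(0.253 + (-0.613)) = 0.180

c = 0.18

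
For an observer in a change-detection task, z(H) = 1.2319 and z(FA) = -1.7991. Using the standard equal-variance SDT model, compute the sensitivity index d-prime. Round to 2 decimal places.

d' = z(H) − z(FA) = 1.2319 − (-1.7991) = 3.0310

d-prime = 3.03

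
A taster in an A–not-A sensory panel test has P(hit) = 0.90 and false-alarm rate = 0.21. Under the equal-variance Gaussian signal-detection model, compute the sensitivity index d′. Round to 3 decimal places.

d′ = 2.088

z(H) = 1.2816
z(FA) = -0.8064
d' = z(H) − z(FA) = 1.2816 − (-0.8064) = 2.0880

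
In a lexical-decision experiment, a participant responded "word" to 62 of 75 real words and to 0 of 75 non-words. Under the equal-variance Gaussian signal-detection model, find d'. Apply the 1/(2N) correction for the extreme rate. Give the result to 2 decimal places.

d' = 3.42

The false-alarm rate is 0/75 = 0, so apply the 1/(2N) correction: FA → 1/(2·75) = 0.00667.
z(H) = z(0.82667) = 0.941
z(FA) = z(0.00667) = -2.475
d' = 0.941 − (-2.475) = 3.416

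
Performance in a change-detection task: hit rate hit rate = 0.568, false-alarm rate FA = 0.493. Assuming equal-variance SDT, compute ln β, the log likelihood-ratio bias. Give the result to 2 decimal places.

Φ⁻¹(0.568) = 0.171, Φ⁻¹(0.493) = -0.018
ln β = −½·[z(H)² − z(FA)²] = −0.5 × (0.029 − 0.000) = -0.0145

ln β = -0.01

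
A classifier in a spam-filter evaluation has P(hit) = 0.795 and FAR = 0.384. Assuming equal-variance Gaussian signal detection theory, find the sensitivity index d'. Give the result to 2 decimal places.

d' = 1.12

Φ⁻¹(H) = 0.8239
Φ⁻¹(FA) = -0.2950
d' = z(H) − z(FA) = 0.8239 − (-0.2950) = 1.1189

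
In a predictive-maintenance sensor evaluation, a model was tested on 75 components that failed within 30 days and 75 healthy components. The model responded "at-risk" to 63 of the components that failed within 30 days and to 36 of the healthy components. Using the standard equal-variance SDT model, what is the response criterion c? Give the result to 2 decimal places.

H = 63/75 = 0.8400
FA = 36/75 = 0.4800
z(H) = 0.9945
z(FA) = -0.0502
c = −½·[z(H) + z(FA)] = −0.5 × (0.9945 + (-0.0502)) = -0.47215

c = -0.47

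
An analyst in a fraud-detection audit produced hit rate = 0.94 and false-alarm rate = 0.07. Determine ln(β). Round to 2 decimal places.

Φ⁻¹(H) = Φ⁻¹(0.94) = 1.555
Φ⁻¹(FA) = Φ⁻¹(0.07) = -1.476
ln β = −½·[z(H)² − z(FA)²] = −0.5 × (2.418 − 2.179) = -0.1195

ln β = -0.12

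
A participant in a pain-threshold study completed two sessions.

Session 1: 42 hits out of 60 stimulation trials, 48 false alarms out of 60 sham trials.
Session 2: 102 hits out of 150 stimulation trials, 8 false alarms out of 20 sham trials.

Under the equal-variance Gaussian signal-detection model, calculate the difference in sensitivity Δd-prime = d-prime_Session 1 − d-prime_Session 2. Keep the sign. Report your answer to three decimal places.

Session 1: z(0.7000) = 0.5244, z(0.8000) = 0.8416, d' = -0.3172
Session 2: z(0.6800) = 0.4677, z(0.4000) = -0.2533, d' = 0.7210
Δd' = d'_Session 1 − d'_Session 2 = -0.3172 − 0.7210 = -1.0382
Session 2 has the higher sensitivity.

Δd-prime = -1.038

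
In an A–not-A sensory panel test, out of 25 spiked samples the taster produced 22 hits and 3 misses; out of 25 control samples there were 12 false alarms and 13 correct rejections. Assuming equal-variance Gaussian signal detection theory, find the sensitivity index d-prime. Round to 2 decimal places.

d-prime = 1.23

H = 22/25 = 0.8800
FA = 12/25 = 0.4800
Φ⁻¹(0.8800) = 1.175, Φ⁻¹(0.4800) = -0.050
d' = z(H) − z(FA) = 1.175 − (-0.050) = 1.225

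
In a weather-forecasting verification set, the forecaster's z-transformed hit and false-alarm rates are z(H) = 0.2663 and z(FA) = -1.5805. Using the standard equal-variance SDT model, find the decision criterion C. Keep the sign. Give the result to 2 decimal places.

C = 0.66

c = −½·[z(H) + z(FA)] = −½·(0.2663 + (-1.5805)) = 0.6571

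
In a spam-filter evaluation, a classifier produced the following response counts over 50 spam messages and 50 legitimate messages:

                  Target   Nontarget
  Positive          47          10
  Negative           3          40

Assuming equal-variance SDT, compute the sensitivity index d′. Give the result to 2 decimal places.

d′ = 2.40

H = 47/50 = 0.9400
FA = 10/50 = 0.2000
z(H) = z(0.9400) = 1.555
z(FA) = z(0.2000) = -0.842
d' = z(H) − z(FA) = 1.555 − (-0.842) = 2.397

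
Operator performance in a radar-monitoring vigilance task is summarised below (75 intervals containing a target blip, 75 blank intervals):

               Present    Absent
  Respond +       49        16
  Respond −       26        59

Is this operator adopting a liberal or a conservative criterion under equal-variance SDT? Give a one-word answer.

conservative

z(H) = 0.394, z(FA) = -0.795
c = −½·(z(H) + z(FA)) = 0.2005
c > 0 → conservative criterion (biased toward responding “no”).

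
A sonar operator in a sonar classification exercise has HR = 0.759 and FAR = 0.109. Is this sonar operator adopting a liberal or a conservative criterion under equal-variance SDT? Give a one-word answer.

conservative

z(H) = 0.703, z(FA) = -1.232
c = −½·(z(H) + z(FA)) = 0.2645
c > 0 → conservative criterion (biased toward responding “no”).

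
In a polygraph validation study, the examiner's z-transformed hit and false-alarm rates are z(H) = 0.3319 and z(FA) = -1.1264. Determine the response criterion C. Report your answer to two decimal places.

C = 0.40

c = −½·[z(H) + z(FA)] = −½·(0.3319 + (-1.1264)) = 0.39725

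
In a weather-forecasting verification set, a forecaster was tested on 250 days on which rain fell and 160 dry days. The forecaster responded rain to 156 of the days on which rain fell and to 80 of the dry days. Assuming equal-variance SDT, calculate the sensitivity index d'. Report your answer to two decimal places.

H = 156/250 = 0.6240
FA = 80/160 = 0.5000
z(H) = 0.316
z(FA) = 0.000
d' = z(H) − z(FA) = 0.316 − 0.000 = 0.316

d' = 0.32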